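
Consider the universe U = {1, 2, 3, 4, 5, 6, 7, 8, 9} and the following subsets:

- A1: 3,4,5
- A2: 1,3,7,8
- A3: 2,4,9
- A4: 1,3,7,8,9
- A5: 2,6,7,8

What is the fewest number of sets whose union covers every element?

A1, A4, A5 together cover {1, 2, 3, 4, 5, 6, 7, 8, 9} — every element.
No 2 of the 5 sets cover everything (all 10 pairs fall short), so 3 is minimum.

3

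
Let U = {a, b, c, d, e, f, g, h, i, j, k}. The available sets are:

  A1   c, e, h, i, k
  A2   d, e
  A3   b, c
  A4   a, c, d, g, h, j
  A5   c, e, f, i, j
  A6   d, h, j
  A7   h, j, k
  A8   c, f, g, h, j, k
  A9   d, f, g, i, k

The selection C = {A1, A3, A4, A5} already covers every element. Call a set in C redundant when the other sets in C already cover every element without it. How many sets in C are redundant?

Drop A1: k uncovered — not redundant.
Drop A3: b uncovered — not redundant.
Drop A4: a, d, g uncovered — not redundant.
Drop A5: f uncovered — not redundant.
None of the sets in C is redundant.

0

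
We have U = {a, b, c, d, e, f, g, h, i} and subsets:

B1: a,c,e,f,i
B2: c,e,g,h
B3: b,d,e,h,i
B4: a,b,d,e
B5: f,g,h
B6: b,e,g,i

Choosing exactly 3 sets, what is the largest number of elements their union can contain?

Choosing B1, B2, B3 covers {a, b, c, d, e, f, g, h, i} — 9 elements.
That is all 9 elements.

9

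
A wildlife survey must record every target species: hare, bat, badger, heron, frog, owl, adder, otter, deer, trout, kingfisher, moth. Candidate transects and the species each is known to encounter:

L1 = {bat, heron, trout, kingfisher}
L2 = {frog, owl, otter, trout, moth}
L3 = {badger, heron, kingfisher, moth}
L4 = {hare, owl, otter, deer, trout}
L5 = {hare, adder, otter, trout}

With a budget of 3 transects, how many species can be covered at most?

Choosing L1, L2, L4 covers {hare, bat, heron, frog, owl, otter, deer, trout, kingfisher, moth} — 10 species.
No choice of 3 transects does better; here badger, adder are left uncovered.

10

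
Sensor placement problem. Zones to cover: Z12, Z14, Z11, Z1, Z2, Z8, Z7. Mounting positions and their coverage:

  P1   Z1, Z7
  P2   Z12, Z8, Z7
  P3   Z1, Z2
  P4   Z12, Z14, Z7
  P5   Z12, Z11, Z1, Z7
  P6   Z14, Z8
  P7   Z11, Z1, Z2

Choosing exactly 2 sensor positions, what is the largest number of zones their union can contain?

6

Choosing P2, P7 covers {Z12, Z11, Z1, Z2, Z8, Z7} — 6 zones.
No choice of 2 sensor positions does better; here Z14 is left uncovered.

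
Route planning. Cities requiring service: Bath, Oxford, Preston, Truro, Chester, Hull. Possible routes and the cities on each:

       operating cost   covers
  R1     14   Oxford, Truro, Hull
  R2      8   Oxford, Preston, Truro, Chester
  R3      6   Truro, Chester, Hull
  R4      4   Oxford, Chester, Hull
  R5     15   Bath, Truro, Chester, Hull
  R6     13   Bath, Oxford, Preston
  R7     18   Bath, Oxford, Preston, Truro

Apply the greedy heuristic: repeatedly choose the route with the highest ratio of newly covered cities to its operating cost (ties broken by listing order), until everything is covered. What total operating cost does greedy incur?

25

Pick 1: R4 adds 3 new (Oxford, Chester, Hull) at operating cost 4 (ratio 3/4).
Pick 2: R2 adds 2 new (Preston, Truro) at operating cost 8 (ratio 2/8).
Pick 3: R6 adds 1 new (Bath) at operating cost 13 (ratio 1/13).
Greedy total operating cost: 4 + 8 + 13 = 25. (The true optimum is 19, so greedy overshoots here.)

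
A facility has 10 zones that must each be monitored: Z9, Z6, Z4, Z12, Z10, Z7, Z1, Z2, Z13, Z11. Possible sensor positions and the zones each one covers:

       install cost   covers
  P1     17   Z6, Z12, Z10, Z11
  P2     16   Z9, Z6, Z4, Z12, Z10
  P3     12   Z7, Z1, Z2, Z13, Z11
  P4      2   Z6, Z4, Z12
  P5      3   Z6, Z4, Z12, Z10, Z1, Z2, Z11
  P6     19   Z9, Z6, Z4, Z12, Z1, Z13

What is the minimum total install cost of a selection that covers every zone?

P2, P3 cover every zone at install cost 16 + 12 = 28.
Any cover uses at least 2 sensor positions; among all covering selections none totals below 28.
Greedy by coverage-per-install cost would pick P5, P3, P2 for 31 — worse than the optimum 28.

28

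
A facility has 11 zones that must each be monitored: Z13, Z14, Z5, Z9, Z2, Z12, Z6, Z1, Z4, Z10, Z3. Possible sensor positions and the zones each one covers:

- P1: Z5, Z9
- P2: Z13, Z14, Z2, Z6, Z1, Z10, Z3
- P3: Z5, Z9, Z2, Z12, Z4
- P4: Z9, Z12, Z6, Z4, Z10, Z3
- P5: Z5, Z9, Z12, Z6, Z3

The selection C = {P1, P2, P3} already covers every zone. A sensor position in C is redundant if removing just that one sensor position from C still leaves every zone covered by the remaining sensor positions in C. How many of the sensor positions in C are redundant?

Drop P1: the rest still cover every zone — redundant.
Drop P2: Z13, Z14, Z6, Z1, … uncovered — not redundant.
Drop P3: Z12, Z4 uncovered — not redundant.
1 redundant: P1.

1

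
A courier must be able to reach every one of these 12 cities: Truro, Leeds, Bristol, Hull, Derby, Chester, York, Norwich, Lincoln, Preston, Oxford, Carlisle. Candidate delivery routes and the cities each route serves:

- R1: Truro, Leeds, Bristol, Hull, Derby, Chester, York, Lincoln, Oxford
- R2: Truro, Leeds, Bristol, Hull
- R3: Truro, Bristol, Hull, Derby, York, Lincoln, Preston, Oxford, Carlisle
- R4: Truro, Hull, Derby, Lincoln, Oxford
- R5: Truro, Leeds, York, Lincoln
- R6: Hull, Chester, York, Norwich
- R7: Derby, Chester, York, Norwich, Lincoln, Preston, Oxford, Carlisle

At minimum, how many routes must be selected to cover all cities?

R1, R7 together cover {Truro, Leeds, Bristol, Hull, Derby, Chester, York, Norwich, Lincoln, Preston, Oxford, Carlisle} — every city.
No single route contains all 12 cities, so 2 is optimal.

2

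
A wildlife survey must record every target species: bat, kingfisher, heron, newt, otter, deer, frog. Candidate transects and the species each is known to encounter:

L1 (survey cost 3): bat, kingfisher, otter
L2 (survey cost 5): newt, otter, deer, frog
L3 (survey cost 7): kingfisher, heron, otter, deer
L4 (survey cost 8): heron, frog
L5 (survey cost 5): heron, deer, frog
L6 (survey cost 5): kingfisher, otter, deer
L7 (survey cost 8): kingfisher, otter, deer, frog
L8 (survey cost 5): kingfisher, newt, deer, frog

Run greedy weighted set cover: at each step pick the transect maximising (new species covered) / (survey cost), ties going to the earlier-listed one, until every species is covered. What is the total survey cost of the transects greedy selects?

13

Pick 1: L1 adds 3 new (bat, kingfisher, otter) at survey cost 3 (ratio 3/3).
Pick 2: L2 adds 3 new (newt, deer, frog) at survey cost 5 (ratio 3/5).
Pick 3: L5 adds 1 new (heron) at survey cost 5 (ratio 1/5).
Greedy total survey cost: 3 + 5 + 5 = 13.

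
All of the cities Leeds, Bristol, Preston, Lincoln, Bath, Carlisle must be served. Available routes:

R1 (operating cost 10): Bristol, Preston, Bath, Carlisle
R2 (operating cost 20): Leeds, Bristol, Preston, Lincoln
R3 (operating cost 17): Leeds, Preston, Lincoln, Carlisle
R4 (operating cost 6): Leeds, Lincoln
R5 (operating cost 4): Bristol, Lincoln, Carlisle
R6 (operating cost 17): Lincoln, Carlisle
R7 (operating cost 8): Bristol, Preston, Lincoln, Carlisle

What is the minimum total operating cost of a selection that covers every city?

16

R1, R4 cover every city at operating cost 10 + 6 = 16.
Any cover uses at least 2 routes; among all covering selections none totals below 16.
Greedy by coverage-per-operating cost would pick R5, R1, R4 for 20 — worse than the optimum 16.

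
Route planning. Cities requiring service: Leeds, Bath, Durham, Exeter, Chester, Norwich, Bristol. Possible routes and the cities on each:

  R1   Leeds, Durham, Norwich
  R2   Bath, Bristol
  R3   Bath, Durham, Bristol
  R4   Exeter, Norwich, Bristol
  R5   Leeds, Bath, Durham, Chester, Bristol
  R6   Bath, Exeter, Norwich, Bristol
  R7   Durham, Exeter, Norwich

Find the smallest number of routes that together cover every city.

R4, R5 together cover {Leeds, Bath, Durham, Exeter, Chester, Norwich, Bristol} — every city.
No single route contains all 7 cities, so 2 is optimal.

2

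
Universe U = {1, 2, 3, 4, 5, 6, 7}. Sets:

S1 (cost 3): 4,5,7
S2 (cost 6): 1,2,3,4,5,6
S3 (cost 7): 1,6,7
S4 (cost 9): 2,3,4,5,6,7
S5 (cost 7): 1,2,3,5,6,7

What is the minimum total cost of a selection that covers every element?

9

S1, S2 cover every element at cost 3 + 6 = 9.
Any cover uses at least 2 sets; among all covering selections none totals below 9.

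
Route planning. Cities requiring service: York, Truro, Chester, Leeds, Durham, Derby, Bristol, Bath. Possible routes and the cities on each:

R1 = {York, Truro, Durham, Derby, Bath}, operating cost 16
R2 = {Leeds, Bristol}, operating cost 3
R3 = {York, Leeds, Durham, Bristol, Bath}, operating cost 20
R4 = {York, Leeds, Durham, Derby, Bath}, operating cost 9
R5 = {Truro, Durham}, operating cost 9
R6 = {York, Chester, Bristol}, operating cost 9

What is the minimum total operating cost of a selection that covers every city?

R4, R5, R6 cover every city at operating cost 9 + 9 + 9 = 27.
Any cover uses at least 3 routes; among all covering selections none totals below 27.
Greedy by coverage-per-operating cost would pick R2, R4, R5, R6 for 30 — worse than the optimum 27.

27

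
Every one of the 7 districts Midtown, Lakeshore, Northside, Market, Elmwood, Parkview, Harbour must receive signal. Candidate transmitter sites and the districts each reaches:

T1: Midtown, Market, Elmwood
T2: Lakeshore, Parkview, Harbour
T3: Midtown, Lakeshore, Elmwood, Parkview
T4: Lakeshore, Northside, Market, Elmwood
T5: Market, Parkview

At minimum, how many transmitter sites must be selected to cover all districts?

3

T1, T2, T4 together cover {Midtown, Lakeshore, Northside, Market, Elmwood, Parkview, Harbour} — every district.
No 2 of the 5 transmitter sites cover everything (all 10 pairs fall short), so 3 is minimum.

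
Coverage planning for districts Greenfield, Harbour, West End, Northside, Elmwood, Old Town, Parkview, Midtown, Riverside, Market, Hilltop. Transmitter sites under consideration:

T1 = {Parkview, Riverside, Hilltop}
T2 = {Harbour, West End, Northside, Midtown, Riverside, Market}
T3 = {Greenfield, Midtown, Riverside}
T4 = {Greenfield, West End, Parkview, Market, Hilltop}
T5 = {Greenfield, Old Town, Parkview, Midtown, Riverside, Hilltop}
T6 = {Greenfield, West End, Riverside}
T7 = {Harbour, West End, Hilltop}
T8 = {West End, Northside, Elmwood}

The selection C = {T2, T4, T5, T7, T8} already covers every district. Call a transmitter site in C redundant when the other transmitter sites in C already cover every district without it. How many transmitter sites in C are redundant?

Drop T2: the rest still cover every district — redundant.
Drop T4: the rest still cover every district — redundant.
Drop T5: Old Town uncovered — not redundant.
Drop T7: the rest still cover every district — redundant.
Drop T8: Elmwood uncovered — not redundant.
3 redundant: T2, T4, T7.

3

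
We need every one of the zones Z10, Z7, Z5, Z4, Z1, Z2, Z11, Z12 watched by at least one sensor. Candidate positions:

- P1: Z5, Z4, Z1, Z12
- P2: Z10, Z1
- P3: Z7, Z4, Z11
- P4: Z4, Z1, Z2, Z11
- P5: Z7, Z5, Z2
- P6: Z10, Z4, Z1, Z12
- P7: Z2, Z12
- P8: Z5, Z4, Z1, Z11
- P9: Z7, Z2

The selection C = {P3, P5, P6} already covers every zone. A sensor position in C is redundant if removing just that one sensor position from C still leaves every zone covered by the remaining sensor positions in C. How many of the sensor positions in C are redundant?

Drop P3: Z11 uncovered — not redundant.
Drop P5: Z5, Z2 uncovered — not redundant.
Drop P6: Z10, Z1, Z12 uncovered — not redundant.
None of the sensor positions in C is redundant.

0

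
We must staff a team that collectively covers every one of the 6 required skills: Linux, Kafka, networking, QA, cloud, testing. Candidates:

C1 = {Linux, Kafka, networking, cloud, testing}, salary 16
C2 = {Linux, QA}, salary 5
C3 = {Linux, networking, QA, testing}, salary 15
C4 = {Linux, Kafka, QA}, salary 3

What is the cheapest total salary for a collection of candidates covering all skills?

19

C1, C4 cover every skill at salary 16 + 3 = 19.
Any cover uses at least 2 candidates; among all covering selections none totals below 19.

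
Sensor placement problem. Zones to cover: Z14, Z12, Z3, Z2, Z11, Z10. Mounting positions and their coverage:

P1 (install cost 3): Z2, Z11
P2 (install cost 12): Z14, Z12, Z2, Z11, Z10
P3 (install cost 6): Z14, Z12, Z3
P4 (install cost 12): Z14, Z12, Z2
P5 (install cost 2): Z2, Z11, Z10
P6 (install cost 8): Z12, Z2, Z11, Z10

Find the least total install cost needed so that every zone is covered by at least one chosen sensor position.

8

P3, P5 cover every zone at install cost 6 + 2 = 8.
Any cover uses at least 2 sensor positions; among all covering selections none totals below 8.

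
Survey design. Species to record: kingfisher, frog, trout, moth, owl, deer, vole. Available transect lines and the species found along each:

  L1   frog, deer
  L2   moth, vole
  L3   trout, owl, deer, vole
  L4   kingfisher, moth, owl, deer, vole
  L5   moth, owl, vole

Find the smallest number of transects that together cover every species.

L1, L3, L4 together cover {kingfisher, frog, trout, moth, owl, deer, vole} — every species.
No 2 of the 5 transects cover everything (all 10 pairs fall short), so 3 is minimum.

3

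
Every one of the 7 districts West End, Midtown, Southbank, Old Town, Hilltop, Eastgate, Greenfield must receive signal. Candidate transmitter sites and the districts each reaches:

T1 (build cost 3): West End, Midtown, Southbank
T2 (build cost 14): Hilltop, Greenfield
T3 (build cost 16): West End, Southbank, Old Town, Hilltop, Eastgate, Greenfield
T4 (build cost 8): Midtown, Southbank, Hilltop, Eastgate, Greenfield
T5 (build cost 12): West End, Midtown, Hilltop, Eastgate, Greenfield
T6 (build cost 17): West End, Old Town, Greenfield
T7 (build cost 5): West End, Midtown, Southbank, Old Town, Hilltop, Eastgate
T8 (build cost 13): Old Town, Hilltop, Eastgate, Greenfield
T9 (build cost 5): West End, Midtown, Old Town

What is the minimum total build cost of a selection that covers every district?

T4, T7 cover every district at build cost 8 + 5 = 13.
Any cover uses at least 2 transmitter sites; among all covering selections none totals below 13.

13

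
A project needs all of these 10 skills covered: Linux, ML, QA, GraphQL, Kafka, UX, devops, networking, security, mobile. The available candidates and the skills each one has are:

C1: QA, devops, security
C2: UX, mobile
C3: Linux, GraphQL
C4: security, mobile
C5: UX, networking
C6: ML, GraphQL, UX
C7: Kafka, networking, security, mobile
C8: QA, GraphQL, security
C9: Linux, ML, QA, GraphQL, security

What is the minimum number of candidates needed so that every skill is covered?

4

C1, C2, C7, C9 together cover {Linux, ML, QA, GraphQL, Kafka, UX, devops, networking, security, mobile} — every skill.
No 3 of the 9 candidates cover everything (all 84 triples fall short), so 4 is minimum.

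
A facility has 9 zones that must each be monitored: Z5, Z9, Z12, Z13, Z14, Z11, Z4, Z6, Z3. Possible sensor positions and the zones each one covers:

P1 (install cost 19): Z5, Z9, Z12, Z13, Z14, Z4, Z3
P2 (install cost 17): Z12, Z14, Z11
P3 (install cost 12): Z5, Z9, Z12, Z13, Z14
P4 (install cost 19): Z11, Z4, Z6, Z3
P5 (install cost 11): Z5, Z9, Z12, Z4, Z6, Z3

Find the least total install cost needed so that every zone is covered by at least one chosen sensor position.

31

P3, P4 cover every zone at install cost 12 + 19 = 31.
Any cover uses at least 2 sensor positions; among all covering selections none totals below 31.
Greedy by coverage-per-install cost would pick P5, P3, P2 for 40 — worse than the optimum 31.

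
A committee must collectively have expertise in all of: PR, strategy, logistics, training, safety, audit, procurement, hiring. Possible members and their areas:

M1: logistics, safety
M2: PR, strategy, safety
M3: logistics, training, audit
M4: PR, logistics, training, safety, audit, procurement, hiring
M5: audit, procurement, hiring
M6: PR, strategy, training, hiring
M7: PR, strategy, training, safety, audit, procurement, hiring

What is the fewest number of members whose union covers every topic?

M1, M7 together cover {PR, strategy, logistics, training, safety, audit, procurement, hiring} — every topic.
No single member contains all 8 topics, so 2 is optimal.

2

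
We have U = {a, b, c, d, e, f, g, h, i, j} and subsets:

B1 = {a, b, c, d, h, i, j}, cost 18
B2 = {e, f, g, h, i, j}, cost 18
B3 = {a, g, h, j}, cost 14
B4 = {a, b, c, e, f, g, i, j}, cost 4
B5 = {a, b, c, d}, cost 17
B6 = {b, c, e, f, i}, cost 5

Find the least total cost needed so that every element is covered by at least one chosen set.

22

B1, B4 cover every element at cost 18 + 4 = 22.
Any cover uses at least 2 sets; among all covering selections none totals below 22.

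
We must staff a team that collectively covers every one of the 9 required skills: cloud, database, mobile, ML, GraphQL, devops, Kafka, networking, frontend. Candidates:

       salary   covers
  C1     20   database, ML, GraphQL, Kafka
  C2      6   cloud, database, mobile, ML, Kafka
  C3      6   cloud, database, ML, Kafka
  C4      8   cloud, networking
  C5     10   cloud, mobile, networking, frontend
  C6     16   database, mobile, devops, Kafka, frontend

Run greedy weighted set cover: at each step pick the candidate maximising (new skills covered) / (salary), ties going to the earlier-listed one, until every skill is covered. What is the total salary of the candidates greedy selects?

52

Pick 1: C2 adds 5 new (cloud, database, mobile, ML, Kafka) at salary 6 (ratio 5/6).
Pick 2: C5 adds 2 new (networking, frontend) at salary 10 (ratio 2/10).
Pick 3: C6 adds 1 new (devops) at salary 16 (ratio 1/16).
Pick 4: C1 adds 1 new (GraphQL) at salary 20 (ratio 1/20).
Greedy total salary: 6 + 10 + 16 + 20 = 52. (The true optimum is 44, so greedy overshoots here.)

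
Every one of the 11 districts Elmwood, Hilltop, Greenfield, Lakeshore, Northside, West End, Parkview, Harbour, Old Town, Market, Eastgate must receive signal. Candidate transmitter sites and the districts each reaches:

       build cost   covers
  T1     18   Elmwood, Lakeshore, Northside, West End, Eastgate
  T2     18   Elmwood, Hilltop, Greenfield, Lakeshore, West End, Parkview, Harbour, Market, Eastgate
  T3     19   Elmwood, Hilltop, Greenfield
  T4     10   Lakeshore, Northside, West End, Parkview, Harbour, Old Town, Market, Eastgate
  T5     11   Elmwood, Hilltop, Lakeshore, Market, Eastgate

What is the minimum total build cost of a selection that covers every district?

T2, T4 cover every district at build cost 18 + 10 = 28.
Any cover uses at least 2 transmitter sites; among all covering selections none totals below 28.
Greedy by coverage-per-build cost would pick T4, T5, T2 for 39 — worse than the optimum 28.

28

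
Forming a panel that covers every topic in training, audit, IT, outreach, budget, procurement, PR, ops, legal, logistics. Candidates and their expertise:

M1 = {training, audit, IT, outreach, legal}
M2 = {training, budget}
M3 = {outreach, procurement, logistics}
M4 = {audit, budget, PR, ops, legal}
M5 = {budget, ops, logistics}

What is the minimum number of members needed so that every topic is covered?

M1, M3, M4 together cover {training, audit, IT, outreach, budget, procurement, PR, ops, legal, logistics} — every topic.
No 2 of the 5 members cover everything (all 10 pairs fall short), so 3 is minimum.

3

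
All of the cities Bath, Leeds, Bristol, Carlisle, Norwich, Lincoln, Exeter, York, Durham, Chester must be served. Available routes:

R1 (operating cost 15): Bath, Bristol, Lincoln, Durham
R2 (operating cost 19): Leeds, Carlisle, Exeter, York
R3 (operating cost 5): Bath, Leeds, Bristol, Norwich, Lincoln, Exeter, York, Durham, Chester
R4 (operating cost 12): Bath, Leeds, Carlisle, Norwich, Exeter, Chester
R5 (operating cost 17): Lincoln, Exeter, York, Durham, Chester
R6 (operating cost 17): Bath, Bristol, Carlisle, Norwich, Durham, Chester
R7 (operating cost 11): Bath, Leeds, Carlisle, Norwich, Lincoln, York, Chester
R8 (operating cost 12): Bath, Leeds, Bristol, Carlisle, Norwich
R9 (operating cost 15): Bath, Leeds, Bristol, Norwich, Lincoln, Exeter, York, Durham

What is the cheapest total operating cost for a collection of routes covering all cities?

R3, R7 cover every city at operating cost 5 + 11 = 16.
Any cover uses at least 2 routes; among all covering selections none totals below 16.

16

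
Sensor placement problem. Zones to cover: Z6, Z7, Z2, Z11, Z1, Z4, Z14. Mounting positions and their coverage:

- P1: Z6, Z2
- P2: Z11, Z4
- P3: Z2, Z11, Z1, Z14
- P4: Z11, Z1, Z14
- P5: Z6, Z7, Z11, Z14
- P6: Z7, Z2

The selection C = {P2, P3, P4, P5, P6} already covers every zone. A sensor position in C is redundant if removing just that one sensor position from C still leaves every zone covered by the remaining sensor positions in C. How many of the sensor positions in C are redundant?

Drop P2: Z4 uncovered — not redundant.
Drop P3: the rest still cover every zone — redundant.
Drop P4: the rest still cover every zone — redundant.
Drop P5: Z6 uncovered — not redundant.
Drop P6: the rest still cover every zone — redundant.
3 redundant: P3, P4, P6.

3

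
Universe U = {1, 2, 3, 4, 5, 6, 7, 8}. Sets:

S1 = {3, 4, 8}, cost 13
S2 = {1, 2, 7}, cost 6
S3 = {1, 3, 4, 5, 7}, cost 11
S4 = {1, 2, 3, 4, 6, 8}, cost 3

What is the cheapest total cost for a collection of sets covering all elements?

S3, S4 cover every element at cost 11 + 3 = 14.
Any cover uses at least 2 sets; among all covering selections none totals below 14.

14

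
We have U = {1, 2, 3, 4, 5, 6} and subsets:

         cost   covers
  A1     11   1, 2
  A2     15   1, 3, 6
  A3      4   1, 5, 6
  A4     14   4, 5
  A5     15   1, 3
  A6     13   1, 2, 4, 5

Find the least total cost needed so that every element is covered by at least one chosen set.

A2, A6 cover every element at cost 15 + 13 = 28.
Any cover uses at least 2 sets; among all covering selections none totals below 28.

28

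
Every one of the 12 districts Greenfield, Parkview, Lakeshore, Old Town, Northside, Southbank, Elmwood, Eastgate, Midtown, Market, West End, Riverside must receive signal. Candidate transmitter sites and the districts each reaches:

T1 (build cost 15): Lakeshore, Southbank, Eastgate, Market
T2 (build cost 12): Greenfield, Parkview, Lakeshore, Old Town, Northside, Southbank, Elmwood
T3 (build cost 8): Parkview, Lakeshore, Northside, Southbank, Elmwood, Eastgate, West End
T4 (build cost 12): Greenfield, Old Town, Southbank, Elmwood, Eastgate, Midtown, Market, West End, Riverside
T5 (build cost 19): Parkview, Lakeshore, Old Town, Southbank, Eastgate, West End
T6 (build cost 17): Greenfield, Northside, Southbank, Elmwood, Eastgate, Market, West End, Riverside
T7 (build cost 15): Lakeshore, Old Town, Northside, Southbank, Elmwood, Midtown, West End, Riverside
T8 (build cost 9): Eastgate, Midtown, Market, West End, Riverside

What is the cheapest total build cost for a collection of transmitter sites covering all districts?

20

T3, T4 cover every district at build cost 8 + 12 = 20.
Any cover uses at least 2 transmitter sites; among all covering selections none totals below 20.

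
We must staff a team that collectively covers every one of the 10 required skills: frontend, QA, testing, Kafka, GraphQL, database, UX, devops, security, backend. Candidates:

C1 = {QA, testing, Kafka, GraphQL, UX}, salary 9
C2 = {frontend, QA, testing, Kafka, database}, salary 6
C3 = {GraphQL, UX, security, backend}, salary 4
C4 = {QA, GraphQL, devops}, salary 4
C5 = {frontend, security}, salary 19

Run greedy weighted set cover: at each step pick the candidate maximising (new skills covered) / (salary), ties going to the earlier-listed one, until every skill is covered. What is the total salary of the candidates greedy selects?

14

Pick 1: C3 adds 4 new (GraphQL, UX, security, backend) at salary 4 (ratio 4/4).
Pick 2: C2 adds 5 new (frontend, QA, testing, Kafka, database) at salary 6 (ratio 5/6).
Pick 3: C4 adds 1 new (devops) at salary 4 (ratio 1/4).
Greedy total salary: 4 + 6 + 4 = 14.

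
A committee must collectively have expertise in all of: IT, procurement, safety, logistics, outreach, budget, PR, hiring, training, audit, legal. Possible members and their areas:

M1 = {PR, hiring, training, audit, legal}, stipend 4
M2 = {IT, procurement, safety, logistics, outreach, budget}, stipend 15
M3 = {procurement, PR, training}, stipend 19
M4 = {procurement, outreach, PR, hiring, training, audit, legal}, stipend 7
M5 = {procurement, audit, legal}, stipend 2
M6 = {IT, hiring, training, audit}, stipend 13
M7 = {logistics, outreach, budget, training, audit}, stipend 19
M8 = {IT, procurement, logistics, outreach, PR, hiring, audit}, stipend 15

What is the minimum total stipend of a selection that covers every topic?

M1, M2 cover every topic at stipend 4 + 15 = 19.
Any cover uses at least 2 members; among all covering selections none totals below 19.
Greedy by coverage-per-stipend would pick M5, M1, M2 for 21 — worse than the optimum 19.

19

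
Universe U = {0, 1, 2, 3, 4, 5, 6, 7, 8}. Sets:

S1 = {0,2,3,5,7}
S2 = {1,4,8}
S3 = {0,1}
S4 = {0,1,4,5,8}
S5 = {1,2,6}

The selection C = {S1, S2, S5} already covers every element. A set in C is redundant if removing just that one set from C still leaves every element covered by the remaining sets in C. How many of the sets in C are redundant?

Drop S1: 0, 3, 5, 7 uncovered — not redundant.
Drop S2: 4, 8 uncovered — not redundant.
Drop S5: 6 uncovered — not redundant.
None of the sets in C is redundant.

0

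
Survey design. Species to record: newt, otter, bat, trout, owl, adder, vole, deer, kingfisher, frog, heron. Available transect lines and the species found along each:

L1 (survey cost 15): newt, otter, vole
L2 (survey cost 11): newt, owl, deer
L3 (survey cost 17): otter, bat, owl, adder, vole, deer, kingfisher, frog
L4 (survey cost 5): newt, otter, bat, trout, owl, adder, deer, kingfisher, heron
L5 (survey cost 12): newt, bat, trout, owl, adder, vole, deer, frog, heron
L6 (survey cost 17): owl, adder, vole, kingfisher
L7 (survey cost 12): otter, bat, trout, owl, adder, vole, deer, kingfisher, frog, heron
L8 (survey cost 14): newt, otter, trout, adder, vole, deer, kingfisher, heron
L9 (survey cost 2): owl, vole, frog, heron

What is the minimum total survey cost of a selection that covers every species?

L4, L9 cover every species at survey cost 5 + 2 = 7.
Any cover uses at least 2 transects; among all covering selections none totals below 7.

7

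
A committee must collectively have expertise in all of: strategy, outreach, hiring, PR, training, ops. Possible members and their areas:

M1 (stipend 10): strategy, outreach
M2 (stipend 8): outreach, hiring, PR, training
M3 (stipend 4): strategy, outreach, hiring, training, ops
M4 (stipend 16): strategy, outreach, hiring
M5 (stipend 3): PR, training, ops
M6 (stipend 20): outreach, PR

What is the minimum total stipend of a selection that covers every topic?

7

M3, M5 cover every topic at stipend 4 + 3 = 7.
Any cover uses at least 2 members; among all covering selections none totals below 7.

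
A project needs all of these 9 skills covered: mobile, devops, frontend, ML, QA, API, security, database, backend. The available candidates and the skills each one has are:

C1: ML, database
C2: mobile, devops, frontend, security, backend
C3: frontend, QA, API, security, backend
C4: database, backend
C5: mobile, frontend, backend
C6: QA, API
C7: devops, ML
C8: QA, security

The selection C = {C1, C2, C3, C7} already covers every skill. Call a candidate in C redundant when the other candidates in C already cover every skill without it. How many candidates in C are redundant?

1

Drop C1: database uncovered — not redundant.
Drop C2: mobile uncovered — not redundant.
Drop C3: QA, API uncovered — not redundant.
Drop C7: the rest still cover every skill — redundant.
1 redundant: C7.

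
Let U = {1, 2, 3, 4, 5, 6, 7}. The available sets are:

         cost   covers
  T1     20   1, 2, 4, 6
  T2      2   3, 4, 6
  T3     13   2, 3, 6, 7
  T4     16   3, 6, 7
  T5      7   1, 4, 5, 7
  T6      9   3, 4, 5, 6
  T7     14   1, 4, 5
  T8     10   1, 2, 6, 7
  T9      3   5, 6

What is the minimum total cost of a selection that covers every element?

15

T2, T8, T9 cover every element at cost 2 + 10 + 3 = 15.
Any cover uses at least 2 sets; among all covering selections none totals below 15.
Greedy by coverage-per-cost would pick T2, T5, T8 for 19 — worse than the optimum 15.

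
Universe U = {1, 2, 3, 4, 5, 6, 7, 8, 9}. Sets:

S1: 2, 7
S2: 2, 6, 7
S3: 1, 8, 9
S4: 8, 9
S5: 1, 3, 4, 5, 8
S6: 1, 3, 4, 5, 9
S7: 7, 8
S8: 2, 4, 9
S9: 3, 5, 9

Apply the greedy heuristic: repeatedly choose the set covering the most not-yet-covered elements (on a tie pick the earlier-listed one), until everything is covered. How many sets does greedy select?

Pick 1: S5 covers 5 new elements (1, 3, 4, 5, 8).
Pick 2: S2 covers 3 new elements (2, 6, 7).
Pick 3: S3 covers 1 new elements (9).
Greedy uses 3 sets.

3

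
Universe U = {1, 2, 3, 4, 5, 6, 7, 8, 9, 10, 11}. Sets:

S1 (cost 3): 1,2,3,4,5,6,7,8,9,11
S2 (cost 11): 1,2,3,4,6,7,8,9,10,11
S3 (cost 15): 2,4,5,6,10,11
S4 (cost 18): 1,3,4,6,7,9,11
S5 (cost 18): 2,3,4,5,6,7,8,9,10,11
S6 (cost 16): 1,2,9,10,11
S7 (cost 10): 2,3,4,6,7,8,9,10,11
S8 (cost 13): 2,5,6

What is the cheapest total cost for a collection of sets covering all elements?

S1, S7 cover every element at cost 3 + 10 = 13.
Any cover uses at least 2 sets; among all covering selections none totals below 13.

13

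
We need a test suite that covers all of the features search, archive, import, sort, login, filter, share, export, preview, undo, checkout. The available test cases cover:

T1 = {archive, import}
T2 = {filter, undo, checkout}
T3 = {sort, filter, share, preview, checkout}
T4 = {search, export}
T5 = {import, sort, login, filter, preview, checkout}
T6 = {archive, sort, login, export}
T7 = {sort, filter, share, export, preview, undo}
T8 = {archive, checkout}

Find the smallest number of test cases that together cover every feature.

4

T1, T4, T5, T7 together cover {search, archive, import, sort, login, filter, share, export, preview, undo, checkout} — every feature.
No 3 of the 8 test cases cover everything (all 56 triples fall short), so 4 is minimum.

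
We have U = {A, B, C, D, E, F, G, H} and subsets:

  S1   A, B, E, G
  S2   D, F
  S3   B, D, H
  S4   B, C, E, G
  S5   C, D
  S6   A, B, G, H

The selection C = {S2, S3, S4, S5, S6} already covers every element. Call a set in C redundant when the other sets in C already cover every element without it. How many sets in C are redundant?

2

Drop S2: F uncovered — not redundant.
Drop S3: the rest still cover every element — redundant.
Drop S4: E uncovered — not redundant.
Drop S5: the rest still cover every element — redundant.
Drop S6: A uncovered — not redundant.
2 redundant: S3, S5.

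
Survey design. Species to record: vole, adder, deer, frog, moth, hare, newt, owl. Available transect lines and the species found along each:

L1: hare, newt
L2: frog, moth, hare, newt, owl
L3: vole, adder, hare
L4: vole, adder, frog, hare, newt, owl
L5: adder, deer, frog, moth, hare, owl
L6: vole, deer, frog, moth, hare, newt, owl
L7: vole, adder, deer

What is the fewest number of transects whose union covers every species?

2

L2, L7 together cover {vole, adder, deer, frog, moth, hare, newt, owl} — every species.
No single transect contains all 8 species, so 2 is optimal.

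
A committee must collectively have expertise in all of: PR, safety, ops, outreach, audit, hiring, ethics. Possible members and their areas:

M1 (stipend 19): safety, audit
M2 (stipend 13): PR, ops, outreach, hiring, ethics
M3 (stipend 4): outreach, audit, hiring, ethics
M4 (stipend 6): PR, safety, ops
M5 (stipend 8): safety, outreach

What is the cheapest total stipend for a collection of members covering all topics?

M3, M4 cover every topic at stipend 4 + 6 = 10.
Any cover uses at least 2 members; among all covering selections none totals below 10.

10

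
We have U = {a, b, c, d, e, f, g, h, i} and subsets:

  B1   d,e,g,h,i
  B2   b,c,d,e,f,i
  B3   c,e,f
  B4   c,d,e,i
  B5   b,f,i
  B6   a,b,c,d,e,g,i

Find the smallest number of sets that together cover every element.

3

B1, B2, B6 together cover {a, b, c, d, e, f, g, h, i} — every element.
No 2 of the 6 sets cover everything (all 15 pairs fall short), so 3 is minimum.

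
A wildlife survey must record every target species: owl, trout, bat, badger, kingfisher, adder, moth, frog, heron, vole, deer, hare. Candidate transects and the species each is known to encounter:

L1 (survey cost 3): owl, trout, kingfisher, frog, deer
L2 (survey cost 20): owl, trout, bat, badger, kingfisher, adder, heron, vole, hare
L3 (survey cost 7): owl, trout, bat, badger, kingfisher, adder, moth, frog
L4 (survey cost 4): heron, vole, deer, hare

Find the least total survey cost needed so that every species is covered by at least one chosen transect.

11

L3, L4 cover every species at survey cost 7 + 4 = 11.
Any cover uses at least 2 transects; among all covering selections none totals below 11.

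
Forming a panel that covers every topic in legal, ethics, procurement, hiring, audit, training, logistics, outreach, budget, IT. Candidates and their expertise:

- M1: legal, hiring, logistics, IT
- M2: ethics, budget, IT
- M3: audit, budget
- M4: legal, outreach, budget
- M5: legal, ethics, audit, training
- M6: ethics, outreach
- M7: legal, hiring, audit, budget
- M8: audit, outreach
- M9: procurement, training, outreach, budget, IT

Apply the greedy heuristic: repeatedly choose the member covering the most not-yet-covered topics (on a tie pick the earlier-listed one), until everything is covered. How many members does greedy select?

Pick 1: M9 covers 5 new topics (procurement, training, outreach, budget, IT).
Pick 2: M1 covers 3 new topics (legal, hiring, logistics).
Pick 3: M5 covers 2 new topics (ethics, audit).
Greedy uses 3 members.

3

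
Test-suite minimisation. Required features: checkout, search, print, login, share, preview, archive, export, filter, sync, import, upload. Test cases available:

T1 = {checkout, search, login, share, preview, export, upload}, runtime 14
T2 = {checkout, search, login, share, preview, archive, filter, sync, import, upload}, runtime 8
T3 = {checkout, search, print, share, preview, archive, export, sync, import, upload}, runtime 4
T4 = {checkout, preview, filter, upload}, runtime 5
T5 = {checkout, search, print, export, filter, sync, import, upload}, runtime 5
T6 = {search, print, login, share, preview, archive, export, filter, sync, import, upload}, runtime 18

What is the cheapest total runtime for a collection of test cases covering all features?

T2, T3 cover every feature at runtime 8 + 4 = 12.
Any cover uses at least 2 test cases; among all covering selections none totals below 12.

12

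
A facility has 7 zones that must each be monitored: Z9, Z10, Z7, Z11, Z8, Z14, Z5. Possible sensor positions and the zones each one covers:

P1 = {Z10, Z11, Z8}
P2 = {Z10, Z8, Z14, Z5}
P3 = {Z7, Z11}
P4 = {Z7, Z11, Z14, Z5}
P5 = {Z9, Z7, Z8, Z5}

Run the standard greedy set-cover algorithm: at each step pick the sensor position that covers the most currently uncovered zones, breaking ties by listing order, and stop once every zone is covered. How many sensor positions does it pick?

3

Pick 1: P2 covers 4 new zones (Z10, Z8, Z14, Z5).
Pick 2: P3 covers 2 new zones (Z7, Z11).
Pick 3: P5 covers 1 new zones (Z9).
Greedy uses 3 sensor positions.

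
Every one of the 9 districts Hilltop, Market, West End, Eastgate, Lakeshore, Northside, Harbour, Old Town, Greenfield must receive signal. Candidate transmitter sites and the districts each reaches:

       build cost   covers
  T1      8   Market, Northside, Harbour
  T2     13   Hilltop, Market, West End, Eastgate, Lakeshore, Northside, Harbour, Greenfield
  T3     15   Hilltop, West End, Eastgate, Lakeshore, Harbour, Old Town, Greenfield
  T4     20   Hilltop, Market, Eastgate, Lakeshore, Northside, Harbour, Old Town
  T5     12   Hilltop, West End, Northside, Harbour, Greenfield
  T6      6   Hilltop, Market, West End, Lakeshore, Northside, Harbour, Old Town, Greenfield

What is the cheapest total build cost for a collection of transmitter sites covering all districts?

T2, T6 cover every district at build cost 13 + 6 = 19.
Any cover uses at least 2 transmitter sites; among all covering selections none totals below 19.

19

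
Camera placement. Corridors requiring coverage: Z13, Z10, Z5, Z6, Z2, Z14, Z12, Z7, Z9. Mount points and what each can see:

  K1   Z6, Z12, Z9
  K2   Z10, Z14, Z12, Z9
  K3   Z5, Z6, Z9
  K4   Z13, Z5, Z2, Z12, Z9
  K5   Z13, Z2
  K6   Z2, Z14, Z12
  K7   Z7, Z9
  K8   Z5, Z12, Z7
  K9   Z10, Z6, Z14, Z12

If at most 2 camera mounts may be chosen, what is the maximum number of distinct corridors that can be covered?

8

Choosing K4, K9 covers {Z13, Z10, Z5, Z6, Z2, Z14, Z12, Z9} — 8 corridors.
No choice of 2 camera mounts does better; here Z7 is left uncovered.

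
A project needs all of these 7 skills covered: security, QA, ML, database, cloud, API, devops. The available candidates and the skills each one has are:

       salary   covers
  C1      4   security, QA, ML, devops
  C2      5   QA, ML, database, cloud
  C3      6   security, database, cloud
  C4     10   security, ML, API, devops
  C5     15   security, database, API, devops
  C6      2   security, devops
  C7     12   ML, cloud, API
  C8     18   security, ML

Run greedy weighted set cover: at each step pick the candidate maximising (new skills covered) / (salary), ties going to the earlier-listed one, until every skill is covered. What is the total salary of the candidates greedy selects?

Pick 1: C1 adds 4 new (security, QA, ML, devops) at salary 4 (ratio 4/4).
Pick 2: C2 adds 2 new (database, cloud) at salary 5 (ratio 2/5).
Pick 3: C4 adds 1 new (API) at salary 10 (ratio 1/10).
Greedy total salary: 4 + 5 + 10 = 19. (The true optimum is 15, so greedy overshoots here.)

19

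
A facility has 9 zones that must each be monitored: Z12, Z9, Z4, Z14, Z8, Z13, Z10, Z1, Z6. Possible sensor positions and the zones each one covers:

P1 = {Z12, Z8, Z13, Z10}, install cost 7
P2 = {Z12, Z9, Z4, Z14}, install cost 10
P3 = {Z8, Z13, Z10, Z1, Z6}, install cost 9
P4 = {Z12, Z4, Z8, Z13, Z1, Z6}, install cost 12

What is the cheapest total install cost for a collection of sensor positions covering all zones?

19

P2, P3 cover every zone at install cost 10 + 9 = 19.
Any cover uses at least 2 sensor positions; among all covering selections none totals below 19.
Greedy by coverage-per-install cost would pick P1, P2, P3 for 26 — worse than the optimum 19.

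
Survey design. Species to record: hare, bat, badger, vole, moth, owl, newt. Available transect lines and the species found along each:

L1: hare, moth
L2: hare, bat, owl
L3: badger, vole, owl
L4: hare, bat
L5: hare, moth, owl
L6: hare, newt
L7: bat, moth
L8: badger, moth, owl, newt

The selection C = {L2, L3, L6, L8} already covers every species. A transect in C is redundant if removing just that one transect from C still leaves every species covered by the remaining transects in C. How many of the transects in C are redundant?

1

Drop L2: bat uncovered — not redundant.
Drop L3: vole uncovered — not redundant.
Drop L6: the rest still cover every species — redundant.
Drop L8: moth uncovered — not redundant.
1 redundant: L6.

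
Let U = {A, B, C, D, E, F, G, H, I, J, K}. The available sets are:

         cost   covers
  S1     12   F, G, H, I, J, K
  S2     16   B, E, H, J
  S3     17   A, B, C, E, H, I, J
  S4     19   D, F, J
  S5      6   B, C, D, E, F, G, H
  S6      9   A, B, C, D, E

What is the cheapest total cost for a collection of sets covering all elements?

21

S1, S6 cover every element at cost 12 + 9 = 21.
Any cover uses at least 2 sets; among all covering selections none totals below 21.
Greedy by coverage-per-cost would pick S5, S1, S6 for 27 — worse than the optimum 21.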